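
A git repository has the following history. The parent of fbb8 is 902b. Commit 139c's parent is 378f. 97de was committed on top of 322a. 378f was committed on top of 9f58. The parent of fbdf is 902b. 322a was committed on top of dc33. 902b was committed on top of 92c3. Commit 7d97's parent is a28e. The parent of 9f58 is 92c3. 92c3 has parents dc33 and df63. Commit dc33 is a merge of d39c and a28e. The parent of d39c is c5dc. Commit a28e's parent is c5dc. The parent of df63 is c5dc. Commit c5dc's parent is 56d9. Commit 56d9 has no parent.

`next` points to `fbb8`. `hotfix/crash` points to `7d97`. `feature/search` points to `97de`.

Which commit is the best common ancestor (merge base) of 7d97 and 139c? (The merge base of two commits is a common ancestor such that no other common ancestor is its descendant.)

a28e

Ancestors of 7d97: {56d9, 7d97, a28e, c5dc}.
Ancestors of 139c: {139c, 378f, 56d9, 92c3, 9f58, a28e, c5dc, d39c, dc33, df63}.
Common ancestors: {56d9, a28e, c5dc}.
Among these, a28e is not an ancestor of any other common ancestor — it is the merge base.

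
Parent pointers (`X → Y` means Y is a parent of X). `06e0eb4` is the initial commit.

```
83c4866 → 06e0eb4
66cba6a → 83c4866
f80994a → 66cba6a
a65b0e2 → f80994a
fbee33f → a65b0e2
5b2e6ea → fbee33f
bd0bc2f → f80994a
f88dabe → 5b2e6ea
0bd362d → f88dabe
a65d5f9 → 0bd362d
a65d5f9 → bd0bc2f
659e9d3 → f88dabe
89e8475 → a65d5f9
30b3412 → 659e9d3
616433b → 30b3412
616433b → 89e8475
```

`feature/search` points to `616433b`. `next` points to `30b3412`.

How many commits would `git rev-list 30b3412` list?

Walking parent pointers from 30b3412: reachable set = {06e0eb4, 30b3412, 5b2e6ea, 659e9d3, 66cba6a, 83c4866, a65b0e2, f80994a, f88dabe, fbee33f}.
That is 10 commits.

10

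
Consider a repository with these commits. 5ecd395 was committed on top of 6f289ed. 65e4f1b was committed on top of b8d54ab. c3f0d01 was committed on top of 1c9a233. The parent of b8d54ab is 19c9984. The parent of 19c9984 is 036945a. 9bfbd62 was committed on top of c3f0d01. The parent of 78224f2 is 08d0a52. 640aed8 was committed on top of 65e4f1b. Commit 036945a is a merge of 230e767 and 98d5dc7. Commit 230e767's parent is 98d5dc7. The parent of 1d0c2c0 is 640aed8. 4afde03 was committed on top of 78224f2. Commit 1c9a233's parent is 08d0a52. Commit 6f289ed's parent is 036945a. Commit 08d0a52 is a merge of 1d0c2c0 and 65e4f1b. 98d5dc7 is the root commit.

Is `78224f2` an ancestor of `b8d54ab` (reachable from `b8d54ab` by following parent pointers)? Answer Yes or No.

No

Ancestors of b8d54ab: {036945a, 19c9984, 230e767, 98d5dc7, b8d54ab}.
78224f2 is not in that set, so it is not an ancestor of b8d54ab.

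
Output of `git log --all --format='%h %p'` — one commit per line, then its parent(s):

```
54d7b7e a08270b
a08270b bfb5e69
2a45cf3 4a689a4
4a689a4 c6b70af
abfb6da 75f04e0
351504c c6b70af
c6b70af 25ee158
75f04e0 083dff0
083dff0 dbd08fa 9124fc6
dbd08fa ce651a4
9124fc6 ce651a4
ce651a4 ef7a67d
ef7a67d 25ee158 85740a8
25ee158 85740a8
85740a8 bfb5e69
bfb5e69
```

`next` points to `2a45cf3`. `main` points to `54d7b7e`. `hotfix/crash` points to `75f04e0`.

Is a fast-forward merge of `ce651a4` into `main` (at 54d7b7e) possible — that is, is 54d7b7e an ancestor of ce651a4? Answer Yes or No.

No

A fast-forward from 54d7b7e to ce651a4 is possible iff 54d7b7e is an ancestor of ce651a4.
Ancestors of ce651a4: {25ee158, 85740a8, bfb5e69, ce651a4, ef7a67d}.
54d7b7e is not among them, so fast-forward is not possible.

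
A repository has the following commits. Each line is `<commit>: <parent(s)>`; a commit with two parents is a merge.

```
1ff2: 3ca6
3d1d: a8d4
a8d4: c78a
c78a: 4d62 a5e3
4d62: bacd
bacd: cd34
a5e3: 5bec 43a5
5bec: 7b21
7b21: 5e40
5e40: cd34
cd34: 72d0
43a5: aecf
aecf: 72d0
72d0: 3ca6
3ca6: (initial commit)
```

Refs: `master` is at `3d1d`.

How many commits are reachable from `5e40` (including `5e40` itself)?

Walking parent pointers from 5e40: reachable set = {3ca6, 5e40, 72d0, cd34}.
That is 4 commits.

4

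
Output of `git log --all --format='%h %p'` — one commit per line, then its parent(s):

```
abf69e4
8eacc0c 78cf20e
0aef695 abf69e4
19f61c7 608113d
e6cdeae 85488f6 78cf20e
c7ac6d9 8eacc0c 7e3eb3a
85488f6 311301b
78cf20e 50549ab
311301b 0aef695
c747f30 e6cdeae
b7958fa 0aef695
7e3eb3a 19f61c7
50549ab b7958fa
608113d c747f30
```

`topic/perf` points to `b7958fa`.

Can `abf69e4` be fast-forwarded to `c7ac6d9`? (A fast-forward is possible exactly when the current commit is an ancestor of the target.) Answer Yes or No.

Yes

A fast-forward from abf69e4 to c7ac6d9 is possible iff abf69e4 is an ancestor of c7ac6d9.
Ancestors of c7ac6d9: {0aef695, 19f61c7, 311301b, 50549ab, 608113d, 78cf20e, 7e3eb3a, 85488f6, 8eacc0c, abf69e4, b7958fa, c747f30, c7ac6d9, e6cdeae}.
abf69e4 is among them, so fast-forward is possible.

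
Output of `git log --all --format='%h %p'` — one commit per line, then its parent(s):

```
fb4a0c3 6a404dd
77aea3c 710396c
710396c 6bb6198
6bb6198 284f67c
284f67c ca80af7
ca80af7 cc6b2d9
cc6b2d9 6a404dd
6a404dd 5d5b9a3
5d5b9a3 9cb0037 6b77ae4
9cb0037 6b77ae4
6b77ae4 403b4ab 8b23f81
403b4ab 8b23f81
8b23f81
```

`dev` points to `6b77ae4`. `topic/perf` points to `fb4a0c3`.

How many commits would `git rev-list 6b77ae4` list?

Walking parent pointers from 6b77ae4: reachable set = {403b4ab, 6b77ae4, 8b23f81}.
That is 3 commits.

3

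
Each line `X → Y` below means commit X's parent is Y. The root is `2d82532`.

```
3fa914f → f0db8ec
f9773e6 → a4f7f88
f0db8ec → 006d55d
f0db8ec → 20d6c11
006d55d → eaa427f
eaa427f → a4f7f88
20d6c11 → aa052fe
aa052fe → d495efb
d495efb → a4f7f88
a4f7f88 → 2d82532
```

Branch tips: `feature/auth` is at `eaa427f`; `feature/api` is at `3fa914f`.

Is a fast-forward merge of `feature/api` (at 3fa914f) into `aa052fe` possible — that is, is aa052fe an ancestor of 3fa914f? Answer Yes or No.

Yes

A fast-forward from aa052fe to 3fa914f is possible iff aa052fe is an ancestor of 3fa914f.
Ancestors of 3fa914f: {006d55d, 20d6c11, 2d82532, 3fa914f, a4f7f88, aa052fe, d495efb, eaa427f, f0db8ec}.
aa052fe is among them, so fast-forward is possible.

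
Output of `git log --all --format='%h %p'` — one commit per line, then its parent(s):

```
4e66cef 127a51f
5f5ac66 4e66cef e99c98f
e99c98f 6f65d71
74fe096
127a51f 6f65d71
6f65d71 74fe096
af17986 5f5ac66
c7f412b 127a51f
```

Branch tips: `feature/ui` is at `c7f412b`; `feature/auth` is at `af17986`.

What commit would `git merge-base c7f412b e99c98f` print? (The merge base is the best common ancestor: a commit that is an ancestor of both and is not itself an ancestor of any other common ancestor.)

6f65d71

Ancestors of c7f412b: {127a51f, 6f65d71, 74fe096, c7f412b}.
Ancestors of e99c98f: {6f65d71, 74fe096, e99c98f}.
Common ancestors: {6f65d71, 74fe096}.
Among these, 6f65d71 is not an ancestor of any other common ancestor — it is the merge base.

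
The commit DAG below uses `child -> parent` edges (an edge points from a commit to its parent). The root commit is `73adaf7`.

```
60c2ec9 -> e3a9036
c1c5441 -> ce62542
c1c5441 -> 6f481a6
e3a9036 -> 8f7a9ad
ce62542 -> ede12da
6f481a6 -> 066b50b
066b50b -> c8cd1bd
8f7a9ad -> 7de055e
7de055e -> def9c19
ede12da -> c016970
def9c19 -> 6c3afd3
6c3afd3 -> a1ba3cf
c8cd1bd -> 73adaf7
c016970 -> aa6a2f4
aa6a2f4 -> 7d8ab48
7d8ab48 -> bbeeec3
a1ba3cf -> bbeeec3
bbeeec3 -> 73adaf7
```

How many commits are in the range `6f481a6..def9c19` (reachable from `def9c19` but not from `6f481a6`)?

Reachable from def9c19: {6c3afd3, 73adaf7, a1ba3cf, bbeeec3, def9c19}.
Reachable from 6f481a6: {066b50b, 6f481a6, 73adaf7, c8cd1bd}.
In def9c19's history but not 6f481a6's: {6c3afd3, a1ba3cf, bbeeec3, def9c19} — 4 commits.

4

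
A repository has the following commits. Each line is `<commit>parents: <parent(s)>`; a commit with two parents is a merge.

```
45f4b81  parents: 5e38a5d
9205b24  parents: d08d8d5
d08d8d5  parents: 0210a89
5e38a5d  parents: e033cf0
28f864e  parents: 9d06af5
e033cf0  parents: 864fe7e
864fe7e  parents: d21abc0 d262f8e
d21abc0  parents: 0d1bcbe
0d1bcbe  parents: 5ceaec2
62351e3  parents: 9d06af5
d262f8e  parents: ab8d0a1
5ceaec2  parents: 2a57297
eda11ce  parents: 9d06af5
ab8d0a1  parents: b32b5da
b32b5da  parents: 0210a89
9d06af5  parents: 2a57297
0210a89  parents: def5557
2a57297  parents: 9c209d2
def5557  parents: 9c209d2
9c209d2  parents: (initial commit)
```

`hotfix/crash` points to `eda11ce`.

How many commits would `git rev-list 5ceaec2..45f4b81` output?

11

Reachable from 45f4b81: {0210a89, 0d1bcbe, 2a57297, 45f4b81, 5ceaec2, 5e38a5d, 864fe7e, 9c209d2, ab8d0a1, b32b5da, d21abc0, d262f8e, def5557, e033cf0}.
Reachable from 5ceaec2: {2a57297, 5ceaec2, 9c209d2}.
In 45f4b81's history but not 5ceaec2's: {0210a89, 0d1bcbe, 45f4b81, 5e38a5d, 864fe7e, ab8d0a1, b32b5da, d21abc0, d262f8e, def5557, e033cf0} — 11 commits.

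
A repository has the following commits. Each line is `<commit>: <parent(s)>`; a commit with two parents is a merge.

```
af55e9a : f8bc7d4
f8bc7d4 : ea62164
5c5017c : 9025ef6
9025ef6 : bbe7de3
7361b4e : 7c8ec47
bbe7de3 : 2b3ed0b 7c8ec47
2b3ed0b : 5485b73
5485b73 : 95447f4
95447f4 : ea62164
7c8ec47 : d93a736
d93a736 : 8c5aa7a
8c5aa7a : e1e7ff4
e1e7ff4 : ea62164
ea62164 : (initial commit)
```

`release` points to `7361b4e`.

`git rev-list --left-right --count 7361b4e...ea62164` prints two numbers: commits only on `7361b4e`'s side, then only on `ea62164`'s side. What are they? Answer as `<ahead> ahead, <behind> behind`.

5 ahead, 0 behind

Reachable from 7361b4e: {7361b4e, 7c8ec47, 8c5aa7a, d93a736, e1e7ff4, ea62164}.
Reachable from ea62164: {ea62164}.
Only in 7361b4e's history (ahead): {7361b4e, 7c8ec47, 8c5aa7a, d93a736, e1e7ff4} — 5.
Only in ea62164's history (behind): {} — 0.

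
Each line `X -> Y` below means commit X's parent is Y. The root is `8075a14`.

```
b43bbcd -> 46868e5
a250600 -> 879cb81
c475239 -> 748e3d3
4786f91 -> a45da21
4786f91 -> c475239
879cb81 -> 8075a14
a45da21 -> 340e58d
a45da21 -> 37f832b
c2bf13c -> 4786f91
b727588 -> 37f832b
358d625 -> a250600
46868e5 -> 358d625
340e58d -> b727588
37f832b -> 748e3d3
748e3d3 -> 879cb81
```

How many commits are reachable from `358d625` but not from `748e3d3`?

Reachable from 358d625: {358d625, 8075a14, 879cb81, a250600}.
Reachable from 748e3d3: {748e3d3, 8075a14, 879cb81}.
In 358d625's history but not 748e3d3's: {358d625, a250600} — 2 commits.

2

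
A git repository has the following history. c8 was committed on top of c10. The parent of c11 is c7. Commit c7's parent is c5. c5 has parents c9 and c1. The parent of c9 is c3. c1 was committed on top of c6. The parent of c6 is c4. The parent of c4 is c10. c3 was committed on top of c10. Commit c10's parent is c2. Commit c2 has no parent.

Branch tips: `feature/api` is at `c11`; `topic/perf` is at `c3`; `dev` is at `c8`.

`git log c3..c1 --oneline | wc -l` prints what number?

3

Reachable from c1: {c1, c10, c2, c4, c6}.
Reachable from c3: {c10, c2, c3}.
In c1's history but not c3's: {c1, c4, c6} — 3 commits.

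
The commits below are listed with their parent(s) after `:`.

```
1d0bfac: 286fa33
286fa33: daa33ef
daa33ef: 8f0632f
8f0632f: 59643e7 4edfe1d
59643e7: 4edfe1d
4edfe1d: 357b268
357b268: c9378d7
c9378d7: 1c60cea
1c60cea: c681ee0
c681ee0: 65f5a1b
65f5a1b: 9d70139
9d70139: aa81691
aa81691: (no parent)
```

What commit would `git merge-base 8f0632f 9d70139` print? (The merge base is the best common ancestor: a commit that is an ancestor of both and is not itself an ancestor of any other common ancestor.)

9d70139

Ancestors of 8f0632f: {1c60cea, 357b268, 4edfe1d, 59643e7, 65f5a1b, 8f0632f, 9d70139, aa81691, c681ee0, c9378d7}.
Ancestors of 9d70139: {9d70139, aa81691}.
Common ancestors: {9d70139, aa81691}.
Among these, 9d70139 is not an ancestor of any other common ancestor — it is the merge base.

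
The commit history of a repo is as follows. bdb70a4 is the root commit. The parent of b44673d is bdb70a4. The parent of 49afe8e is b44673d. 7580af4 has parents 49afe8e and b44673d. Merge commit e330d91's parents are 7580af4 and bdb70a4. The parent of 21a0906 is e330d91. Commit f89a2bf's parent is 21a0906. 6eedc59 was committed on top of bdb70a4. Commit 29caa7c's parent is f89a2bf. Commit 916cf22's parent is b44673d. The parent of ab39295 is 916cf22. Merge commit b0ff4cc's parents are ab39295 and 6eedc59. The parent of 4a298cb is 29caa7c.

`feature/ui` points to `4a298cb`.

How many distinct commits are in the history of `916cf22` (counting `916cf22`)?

3

Walking parent pointers from 916cf22: reachable set = {916cf22, b44673d, bdb70a4}.
That is 3 commits.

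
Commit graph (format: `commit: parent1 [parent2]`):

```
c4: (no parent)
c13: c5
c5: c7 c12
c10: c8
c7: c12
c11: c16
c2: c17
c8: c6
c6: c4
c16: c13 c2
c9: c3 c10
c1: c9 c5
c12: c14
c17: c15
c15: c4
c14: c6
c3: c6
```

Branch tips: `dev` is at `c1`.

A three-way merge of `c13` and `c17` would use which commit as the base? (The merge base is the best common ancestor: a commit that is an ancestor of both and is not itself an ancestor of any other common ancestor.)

Ancestors of c13: {c12, c13, c14, c4, c5, c6, c7}.
Ancestors of c17: {c15, c17, c4}.
Common ancestors: {c4}.
The only common ancestor is c4, so it is the merge base.

c4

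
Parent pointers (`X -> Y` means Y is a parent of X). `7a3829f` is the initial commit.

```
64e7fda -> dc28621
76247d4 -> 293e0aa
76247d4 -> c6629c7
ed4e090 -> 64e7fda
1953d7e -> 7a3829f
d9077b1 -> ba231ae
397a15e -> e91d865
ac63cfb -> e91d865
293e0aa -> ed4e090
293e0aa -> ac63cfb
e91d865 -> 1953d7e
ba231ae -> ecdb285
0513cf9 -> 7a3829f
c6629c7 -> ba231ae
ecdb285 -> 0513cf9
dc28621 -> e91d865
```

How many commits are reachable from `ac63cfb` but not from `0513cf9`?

3

Reachable from ac63cfb: {1953d7e, 7a3829f, ac63cfb, e91d865}.
Reachable from 0513cf9: {0513cf9, 7a3829f}.
In ac63cfb's history but not 0513cf9's: {1953d7e, ac63cfb, e91d865} — 3 commits.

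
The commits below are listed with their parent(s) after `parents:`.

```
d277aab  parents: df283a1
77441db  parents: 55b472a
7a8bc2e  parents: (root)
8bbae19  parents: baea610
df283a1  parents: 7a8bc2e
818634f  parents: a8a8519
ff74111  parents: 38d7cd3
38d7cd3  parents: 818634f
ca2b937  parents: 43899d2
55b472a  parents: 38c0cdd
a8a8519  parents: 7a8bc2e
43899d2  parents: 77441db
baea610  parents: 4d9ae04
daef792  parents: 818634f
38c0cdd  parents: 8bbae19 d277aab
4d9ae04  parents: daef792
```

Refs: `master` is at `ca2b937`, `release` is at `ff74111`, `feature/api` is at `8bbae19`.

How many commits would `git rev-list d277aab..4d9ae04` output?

Reachable from 4d9ae04: {4d9ae04, 7a8bc2e, 818634f, a8a8519, daef792}.
Reachable from d277aab: {7a8bc2e, d277aab, df283a1}.
In 4d9ae04's history but not d277aab's: {4d9ae04, 818634f, a8a8519, daef792} — 4 commits.

4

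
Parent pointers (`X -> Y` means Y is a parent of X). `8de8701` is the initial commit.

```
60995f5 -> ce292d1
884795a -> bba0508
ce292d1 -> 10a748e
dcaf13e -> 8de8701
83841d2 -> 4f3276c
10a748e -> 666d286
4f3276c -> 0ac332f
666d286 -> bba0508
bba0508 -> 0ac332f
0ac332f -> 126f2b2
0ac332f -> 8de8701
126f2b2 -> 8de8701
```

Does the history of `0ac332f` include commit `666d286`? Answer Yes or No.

Ancestors of 0ac332f: {0ac332f, 126f2b2, 8de8701}.
666d286 is not in that set, so it is not an ancestor of 0ac332f.

No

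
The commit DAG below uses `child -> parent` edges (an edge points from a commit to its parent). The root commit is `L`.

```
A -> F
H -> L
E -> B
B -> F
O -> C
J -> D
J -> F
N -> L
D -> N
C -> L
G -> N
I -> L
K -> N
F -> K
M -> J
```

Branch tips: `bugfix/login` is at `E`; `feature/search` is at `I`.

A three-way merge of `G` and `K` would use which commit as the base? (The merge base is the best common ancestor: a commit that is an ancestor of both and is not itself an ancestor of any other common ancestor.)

Ancestors of G: {G, L, N}.
Ancestors of K: {K, L, N}.
Common ancestors: {L, N}.
Among these, N is not an ancestor of any other common ancestor — it is the merge base.

N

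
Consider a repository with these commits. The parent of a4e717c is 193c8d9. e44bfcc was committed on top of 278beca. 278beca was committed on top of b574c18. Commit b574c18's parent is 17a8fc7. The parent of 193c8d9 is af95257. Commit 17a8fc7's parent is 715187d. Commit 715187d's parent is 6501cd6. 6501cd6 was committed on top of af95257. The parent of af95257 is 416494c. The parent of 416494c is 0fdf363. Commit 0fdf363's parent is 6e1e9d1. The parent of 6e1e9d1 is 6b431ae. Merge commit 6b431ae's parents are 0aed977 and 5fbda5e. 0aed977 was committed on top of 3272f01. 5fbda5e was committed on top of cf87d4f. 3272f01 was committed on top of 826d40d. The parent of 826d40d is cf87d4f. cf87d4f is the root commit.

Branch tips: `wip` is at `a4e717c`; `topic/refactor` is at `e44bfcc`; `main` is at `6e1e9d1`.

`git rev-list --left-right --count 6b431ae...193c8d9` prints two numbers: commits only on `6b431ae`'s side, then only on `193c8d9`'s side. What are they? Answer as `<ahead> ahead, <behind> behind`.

0 ahead, 5 behind

Reachable from 6b431ae: {0aed977, 3272f01, 5fbda5e, 6b431ae, 826d40d, cf87d4f}.
Reachable from 193c8d9: {0aed977, 0fdf363, 193c8d9, 3272f01, 416494c, 5fbda5e, 6b431ae, 6e1e9d1, 826d40d, af95257, cf87d4f}.
Only in 6b431ae's history (ahead): {} — 0.
Only in 193c8d9's history (behind): {0fdf363, 193c8d9, 416494c, 6e1e9d1, af95257} — 5.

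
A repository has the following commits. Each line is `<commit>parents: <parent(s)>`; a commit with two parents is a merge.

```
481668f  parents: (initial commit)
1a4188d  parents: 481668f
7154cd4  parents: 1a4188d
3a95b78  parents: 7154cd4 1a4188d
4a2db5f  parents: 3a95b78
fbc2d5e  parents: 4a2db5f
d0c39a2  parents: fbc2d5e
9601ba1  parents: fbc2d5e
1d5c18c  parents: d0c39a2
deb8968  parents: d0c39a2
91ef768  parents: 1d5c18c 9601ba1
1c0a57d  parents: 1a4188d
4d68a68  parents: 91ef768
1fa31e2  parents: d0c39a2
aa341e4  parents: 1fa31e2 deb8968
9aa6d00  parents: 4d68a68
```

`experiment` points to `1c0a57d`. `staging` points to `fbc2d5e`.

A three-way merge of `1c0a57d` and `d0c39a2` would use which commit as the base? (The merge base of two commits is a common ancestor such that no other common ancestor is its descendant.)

Ancestors of 1c0a57d: {1a4188d, 1c0a57d, 481668f}.
Ancestors of d0c39a2: {1a4188d, 3a95b78, 481668f, 4a2db5f, 7154cd4, d0c39a2, fbc2d5e}.
Common ancestors: {1a4188d, 481668f}.
Among these, 1a4188d is not an ancestor of any other common ancestor — it is the merge base.

1a4188d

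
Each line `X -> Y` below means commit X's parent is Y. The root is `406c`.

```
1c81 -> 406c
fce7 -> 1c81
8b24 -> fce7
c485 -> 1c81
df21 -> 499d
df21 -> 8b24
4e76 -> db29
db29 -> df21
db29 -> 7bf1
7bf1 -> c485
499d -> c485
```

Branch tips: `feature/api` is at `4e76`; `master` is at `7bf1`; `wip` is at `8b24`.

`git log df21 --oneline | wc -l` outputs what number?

7

Walking parent pointers from df21: reachable set = {1c81, 406c, 499d, 8b24, c485, df21, fce7}.
That is 7 commits.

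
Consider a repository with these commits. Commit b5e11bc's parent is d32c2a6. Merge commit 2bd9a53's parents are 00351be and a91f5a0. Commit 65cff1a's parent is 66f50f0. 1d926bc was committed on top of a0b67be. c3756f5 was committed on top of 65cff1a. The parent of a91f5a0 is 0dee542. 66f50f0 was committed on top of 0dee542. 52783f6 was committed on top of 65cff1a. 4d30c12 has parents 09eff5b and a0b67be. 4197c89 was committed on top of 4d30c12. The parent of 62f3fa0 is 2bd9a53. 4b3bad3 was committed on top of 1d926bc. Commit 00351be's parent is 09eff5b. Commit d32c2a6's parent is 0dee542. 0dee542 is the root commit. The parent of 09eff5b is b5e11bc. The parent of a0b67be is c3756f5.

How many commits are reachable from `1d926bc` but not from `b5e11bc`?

5

Reachable from 1d926bc: {0dee542, 1d926bc, 65cff1a, 66f50f0, a0b67be, c3756f5}.
Reachable from b5e11bc: {0dee542, b5e11bc, d32c2a6}.
In 1d926bc's history but not b5e11bc's: {1d926bc, 65cff1a, 66f50f0, a0b67be, c3756f5} — 5 commits.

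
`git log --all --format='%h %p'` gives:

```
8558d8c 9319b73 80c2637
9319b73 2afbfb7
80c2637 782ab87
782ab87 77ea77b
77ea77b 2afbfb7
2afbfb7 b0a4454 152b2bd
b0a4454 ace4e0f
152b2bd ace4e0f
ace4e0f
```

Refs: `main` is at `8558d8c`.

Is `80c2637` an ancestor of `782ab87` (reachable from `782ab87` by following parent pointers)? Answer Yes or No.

No

Ancestors of 782ab87: {152b2bd, 2afbfb7, 77ea77b, 782ab87, ace4e0f, b0a4454}.
80c2637 is not in that set, so it is not an ancestor of 782ab87.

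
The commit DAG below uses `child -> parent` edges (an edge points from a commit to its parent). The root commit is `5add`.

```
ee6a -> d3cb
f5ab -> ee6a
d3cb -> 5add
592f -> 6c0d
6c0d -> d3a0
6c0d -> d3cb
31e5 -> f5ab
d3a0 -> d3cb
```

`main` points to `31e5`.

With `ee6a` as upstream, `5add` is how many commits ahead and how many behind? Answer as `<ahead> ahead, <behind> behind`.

Reachable from 5add: {5add}.
Reachable from ee6a: {5add, d3cb, ee6a}.
Only in 5add's history (ahead): {} — 0.
Only in ee6a's history (behind): {d3cb, ee6a} — 2.

0 ahead, 2 behind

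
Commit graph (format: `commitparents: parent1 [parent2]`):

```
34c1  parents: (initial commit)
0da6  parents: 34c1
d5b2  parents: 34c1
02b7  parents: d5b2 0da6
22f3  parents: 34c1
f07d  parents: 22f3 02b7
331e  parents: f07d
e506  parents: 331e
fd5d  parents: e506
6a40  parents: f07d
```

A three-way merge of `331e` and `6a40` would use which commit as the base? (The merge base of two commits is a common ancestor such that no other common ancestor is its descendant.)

f07d

Ancestors of 331e: {02b7, 0da6, 22f3, 331e, 34c1, d5b2, f07d}.
Ancestors of 6a40: {02b7, 0da6, 22f3, 34c1, 6a40, d5b2, f07d}.
Common ancestors: {02b7, 0da6, 22f3, 34c1, d5b2, f07d}.
Among these, f07d is not an ancestor of any other common ancestor — it is the merge base.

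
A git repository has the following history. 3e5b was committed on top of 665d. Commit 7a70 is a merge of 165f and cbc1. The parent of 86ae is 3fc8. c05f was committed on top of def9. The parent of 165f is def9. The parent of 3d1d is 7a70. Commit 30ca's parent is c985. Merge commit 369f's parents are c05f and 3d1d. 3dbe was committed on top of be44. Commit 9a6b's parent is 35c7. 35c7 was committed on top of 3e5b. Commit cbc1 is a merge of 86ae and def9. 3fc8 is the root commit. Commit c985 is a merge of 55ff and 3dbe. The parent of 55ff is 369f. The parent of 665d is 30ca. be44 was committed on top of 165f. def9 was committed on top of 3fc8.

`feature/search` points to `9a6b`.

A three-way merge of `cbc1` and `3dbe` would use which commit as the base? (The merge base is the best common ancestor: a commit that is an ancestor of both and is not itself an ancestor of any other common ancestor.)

Ancestors of cbc1: {3fc8, 86ae, cbc1, def9}.
Ancestors of 3dbe: {165f, 3dbe, 3fc8, be44, def9}.
Common ancestors: {3fc8, def9}.
Among these, def9 is not an ancestor of any other common ancestor — it is the merge base.

def9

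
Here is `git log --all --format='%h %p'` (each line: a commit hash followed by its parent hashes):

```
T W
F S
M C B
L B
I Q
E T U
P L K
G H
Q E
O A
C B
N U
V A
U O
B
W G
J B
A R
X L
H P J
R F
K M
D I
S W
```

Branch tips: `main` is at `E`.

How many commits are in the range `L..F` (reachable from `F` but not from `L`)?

Reachable from F: {B, C, F, G, H, J, K, L, M, P, S, W}.
Reachable from L: {B, L}.
In F's history but not L's: {C, F, G, H, J, K, M, P, S, W} — 10 commits.

10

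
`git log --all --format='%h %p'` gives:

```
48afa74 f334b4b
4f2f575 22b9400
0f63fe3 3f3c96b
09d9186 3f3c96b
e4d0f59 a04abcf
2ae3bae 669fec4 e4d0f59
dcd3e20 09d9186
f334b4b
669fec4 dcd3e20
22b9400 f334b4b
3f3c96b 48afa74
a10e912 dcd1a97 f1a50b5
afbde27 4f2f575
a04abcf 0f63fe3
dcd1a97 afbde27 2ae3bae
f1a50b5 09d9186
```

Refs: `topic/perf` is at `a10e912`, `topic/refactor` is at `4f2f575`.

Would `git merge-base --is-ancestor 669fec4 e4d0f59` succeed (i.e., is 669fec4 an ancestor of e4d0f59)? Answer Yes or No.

Ancestors of e4d0f59: {0f63fe3, 3f3c96b, 48afa74, a04abcf, e4d0f59, f334b4b}.
669fec4 is not in that set, so it is not an ancestor of e4d0f59.

No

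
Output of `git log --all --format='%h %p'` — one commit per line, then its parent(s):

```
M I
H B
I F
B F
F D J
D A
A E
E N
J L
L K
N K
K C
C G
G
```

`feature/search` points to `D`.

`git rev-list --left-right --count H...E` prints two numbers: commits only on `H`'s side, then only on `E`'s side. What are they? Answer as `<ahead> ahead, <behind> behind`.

7 ahead, 0 behind

Reachable from H: {A, B, C, D, E, F, G, H, J, K, L, N}.
Reachable from E: {C, E, G, K, N}.
Only in H's history (ahead): {A, B, D, F, H, J, L} — 7.
Only in E's history (behind): {} — 0.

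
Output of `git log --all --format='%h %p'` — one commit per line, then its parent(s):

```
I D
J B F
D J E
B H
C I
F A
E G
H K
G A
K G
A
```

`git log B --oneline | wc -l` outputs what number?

5

Walking parent pointers from B: reachable set = {A, B, G, H, K}.
That is 5 commits.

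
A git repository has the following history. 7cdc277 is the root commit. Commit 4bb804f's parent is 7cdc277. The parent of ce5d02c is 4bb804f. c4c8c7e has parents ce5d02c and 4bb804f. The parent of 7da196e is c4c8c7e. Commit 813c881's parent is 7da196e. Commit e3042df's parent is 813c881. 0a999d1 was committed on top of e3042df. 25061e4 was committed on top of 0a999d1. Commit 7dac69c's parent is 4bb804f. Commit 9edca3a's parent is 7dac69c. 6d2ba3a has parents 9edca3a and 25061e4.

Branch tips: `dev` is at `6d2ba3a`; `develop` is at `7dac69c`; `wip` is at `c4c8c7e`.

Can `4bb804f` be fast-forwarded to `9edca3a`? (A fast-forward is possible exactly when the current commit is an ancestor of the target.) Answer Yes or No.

Yes

A fast-forward from 4bb804f to 9edca3a is possible iff 4bb804f is an ancestor of 9edca3a.
Ancestors of 9edca3a: {4bb804f, 7cdc277, 7dac69c, 9edca3a}.
4bb804f is among them, so fast-forward is possible.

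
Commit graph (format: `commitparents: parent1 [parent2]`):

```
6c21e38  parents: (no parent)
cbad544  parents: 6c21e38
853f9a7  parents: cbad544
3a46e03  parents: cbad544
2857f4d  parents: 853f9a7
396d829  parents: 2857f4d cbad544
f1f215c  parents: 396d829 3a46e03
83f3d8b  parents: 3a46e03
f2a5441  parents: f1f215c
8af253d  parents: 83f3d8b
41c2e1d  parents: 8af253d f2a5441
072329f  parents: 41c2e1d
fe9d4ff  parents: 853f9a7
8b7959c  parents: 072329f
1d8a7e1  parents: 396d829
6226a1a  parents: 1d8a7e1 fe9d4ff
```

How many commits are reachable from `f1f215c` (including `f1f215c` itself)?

Walking parent pointers from f1f215c: reachable set = {2857f4d, 396d829, 3a46e03, 6c21e38, 853f9a7, cbad544, f1f215c}.
That is 7 commits.

7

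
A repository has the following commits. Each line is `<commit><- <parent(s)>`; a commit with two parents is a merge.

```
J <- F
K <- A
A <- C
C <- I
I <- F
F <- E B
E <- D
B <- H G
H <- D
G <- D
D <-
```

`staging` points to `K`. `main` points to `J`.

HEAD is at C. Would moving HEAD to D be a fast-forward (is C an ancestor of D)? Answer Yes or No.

No

A fast-forward from C to D is possible iff C is an ancestor of D.
Ancestors of D: {D}.
C is not among them, so fast-forward is not possible.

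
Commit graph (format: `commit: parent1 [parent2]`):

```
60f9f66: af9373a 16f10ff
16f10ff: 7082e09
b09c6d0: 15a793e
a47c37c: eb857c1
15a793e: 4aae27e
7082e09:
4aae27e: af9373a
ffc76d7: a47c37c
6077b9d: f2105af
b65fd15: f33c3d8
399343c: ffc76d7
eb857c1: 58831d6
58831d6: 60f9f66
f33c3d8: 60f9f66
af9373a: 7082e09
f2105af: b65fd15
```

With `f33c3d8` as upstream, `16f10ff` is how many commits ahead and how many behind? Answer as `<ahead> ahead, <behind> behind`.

Reachable from 16f10ff: {16f10ff, 7082e09}.
Reachable from f33c3d8: {16f10ff, 60f9f66, 7082e09, af9373a, f33c3d8}.
Only in 16f10ff's history (ahead): {} — 0.
Only in f33c3d8's history (behind): {60f9f66, af9373a, f33c3d8} — 3.

0 ahead, 3 behind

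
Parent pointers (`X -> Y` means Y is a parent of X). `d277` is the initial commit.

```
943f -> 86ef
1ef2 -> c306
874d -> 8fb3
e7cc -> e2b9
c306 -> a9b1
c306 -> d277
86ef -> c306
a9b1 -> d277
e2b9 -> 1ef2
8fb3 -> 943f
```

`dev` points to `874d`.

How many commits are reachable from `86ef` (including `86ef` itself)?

Walking parent pointers from 86ef: reachable set = {86ef, a9b1, c306, d277}.
That is 4 commits.

4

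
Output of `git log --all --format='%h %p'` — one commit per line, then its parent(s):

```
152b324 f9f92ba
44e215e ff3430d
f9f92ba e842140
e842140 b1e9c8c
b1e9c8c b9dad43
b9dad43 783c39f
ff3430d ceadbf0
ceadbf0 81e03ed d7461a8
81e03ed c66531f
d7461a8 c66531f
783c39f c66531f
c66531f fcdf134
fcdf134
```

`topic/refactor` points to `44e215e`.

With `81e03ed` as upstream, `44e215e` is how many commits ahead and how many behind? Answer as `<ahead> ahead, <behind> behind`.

Reachable from 44e215e: {44e215e, 81e03ed, c66531f, ceadbf0, d7461a8, fcdf134, ff3430d}.
Reachable from 81e03ed: {81e03ed, c66531f, fcdf134}.
Only in 44e215e's history (ahead): {44e215e, ceadbf0, d7461a8, ff3430d} — 4.
Only in 81e03ed's history (behind): {} — 0.

4 ahead, 0 behind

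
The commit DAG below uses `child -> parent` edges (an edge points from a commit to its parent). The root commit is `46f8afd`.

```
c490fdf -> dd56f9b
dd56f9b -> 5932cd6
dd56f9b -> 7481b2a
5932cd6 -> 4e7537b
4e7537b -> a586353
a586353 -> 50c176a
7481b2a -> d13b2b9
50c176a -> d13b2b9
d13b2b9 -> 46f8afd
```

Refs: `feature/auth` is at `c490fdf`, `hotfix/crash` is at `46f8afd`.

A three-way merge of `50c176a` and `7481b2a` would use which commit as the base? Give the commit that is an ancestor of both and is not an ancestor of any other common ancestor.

d13b2b9

Ancestors of 50c176a: {46f8afd, 50c176a, d13b2b9}.
Ancestors of 7481b2a: {46f8afd, 7481b2a, d13b2b9}.
Common ancestors: {46f8afd, d13b2b9}.
Among these, d13b2b9 is not an ancestor of any other common ancestor — it is the merge base.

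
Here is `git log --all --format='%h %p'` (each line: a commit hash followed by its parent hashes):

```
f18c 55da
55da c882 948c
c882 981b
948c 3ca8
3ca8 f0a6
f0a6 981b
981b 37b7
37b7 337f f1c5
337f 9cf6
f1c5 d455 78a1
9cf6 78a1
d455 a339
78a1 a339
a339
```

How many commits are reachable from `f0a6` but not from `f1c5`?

5

Reachable from f0a6: {337f, 37b7, 78a1, 981b, 9cf6, a339, d455, f0a6, f1c5}.
Reachable from f1c5: {78a1, a339, d455, f1c5}.
In f0a6's history but not f1c5's: {337f, 37b7, 981b, 9cf6, f0a6} — 5 commits.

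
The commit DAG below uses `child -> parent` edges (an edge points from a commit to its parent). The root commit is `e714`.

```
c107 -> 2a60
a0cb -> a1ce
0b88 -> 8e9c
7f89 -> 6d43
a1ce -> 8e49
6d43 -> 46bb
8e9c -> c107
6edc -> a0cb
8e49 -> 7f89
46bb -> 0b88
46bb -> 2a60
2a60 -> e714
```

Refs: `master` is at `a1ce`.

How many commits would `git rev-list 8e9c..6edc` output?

Reachable from 6edc: {0b88, 2a60, 46bb, 6d43, 6edc, 7f89, 8e49, 8e9c, a0cb, a1ce, c107, e714}.
Reachable from 8e9c: {2a60, 8e9c, c107, e714}.
In 6edc's history but not 8e9c's: {0b88, 46bb, 6d43, 6edc, 7f89, 8e49, a0cb, a1ce} — 8 commits.

8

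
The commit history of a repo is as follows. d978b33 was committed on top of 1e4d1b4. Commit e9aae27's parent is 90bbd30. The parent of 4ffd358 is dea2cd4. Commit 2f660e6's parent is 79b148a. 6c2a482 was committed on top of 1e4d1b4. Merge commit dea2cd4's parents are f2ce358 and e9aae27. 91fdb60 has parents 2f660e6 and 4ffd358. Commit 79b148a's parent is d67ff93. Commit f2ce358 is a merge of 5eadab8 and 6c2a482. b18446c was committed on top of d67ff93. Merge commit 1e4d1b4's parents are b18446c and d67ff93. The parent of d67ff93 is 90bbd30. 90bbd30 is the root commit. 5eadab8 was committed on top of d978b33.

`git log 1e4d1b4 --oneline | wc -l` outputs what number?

4

Walking parent pointers from 1e4d1b4: reachable set = {1e4d1b4, 90bbd30, b18446c, d67ff93}.
That is 4 commits.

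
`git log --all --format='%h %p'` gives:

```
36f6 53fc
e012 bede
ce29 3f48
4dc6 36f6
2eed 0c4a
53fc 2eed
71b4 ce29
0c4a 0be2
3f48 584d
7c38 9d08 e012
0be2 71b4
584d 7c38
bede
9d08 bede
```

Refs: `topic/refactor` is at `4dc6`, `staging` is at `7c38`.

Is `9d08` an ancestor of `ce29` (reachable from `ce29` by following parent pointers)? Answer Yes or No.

Ancestors of ce29 (commits reachable by following parents): {3f48, 584d, 7c38, 9d08, bede, ce29, e012}.
9d08 is in that set, so it is an ancestor of ce29.

Yes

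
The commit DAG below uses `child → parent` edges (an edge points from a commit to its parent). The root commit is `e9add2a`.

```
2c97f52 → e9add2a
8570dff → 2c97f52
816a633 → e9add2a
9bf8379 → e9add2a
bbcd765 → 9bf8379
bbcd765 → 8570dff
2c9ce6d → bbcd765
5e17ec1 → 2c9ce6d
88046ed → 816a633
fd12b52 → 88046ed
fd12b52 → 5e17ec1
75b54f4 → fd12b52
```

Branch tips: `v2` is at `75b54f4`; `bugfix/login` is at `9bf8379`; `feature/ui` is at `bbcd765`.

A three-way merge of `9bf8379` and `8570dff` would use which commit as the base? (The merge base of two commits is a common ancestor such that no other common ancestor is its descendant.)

e9add2a

Ancestors of 9bf8379: {9bf8379, e9add2a}.
Ancestors of 8570dff: {2c97f52, 8570dff, e9add2a}.
Common ancestors: {e9add2a}.
The only common ancestor is e9add2a, so it is the merge base.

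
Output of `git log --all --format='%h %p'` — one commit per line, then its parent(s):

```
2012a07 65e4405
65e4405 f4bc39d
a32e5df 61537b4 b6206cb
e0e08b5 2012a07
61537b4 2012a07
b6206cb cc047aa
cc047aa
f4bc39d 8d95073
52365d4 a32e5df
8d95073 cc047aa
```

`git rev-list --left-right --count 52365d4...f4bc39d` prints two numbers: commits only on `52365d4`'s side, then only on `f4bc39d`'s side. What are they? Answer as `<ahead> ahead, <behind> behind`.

6 ahead, 0 behind

Reachable from 52365d4: {2012a07, 52365d4, 61537b4, 65e4405, 8d95073, a32e5df, b6206cb, cc047aa, f4bc39d}.
Reachable from f4bc39d: {8d95073, cc047aa, f4bc39d}.
Only in 52365d4's history (ahead): {2012a07, 52365d4, 61537b4, 65e4405, a32e5df, b6206cb} — 6.
Only in f4bc39d's history (behind): {} — 0.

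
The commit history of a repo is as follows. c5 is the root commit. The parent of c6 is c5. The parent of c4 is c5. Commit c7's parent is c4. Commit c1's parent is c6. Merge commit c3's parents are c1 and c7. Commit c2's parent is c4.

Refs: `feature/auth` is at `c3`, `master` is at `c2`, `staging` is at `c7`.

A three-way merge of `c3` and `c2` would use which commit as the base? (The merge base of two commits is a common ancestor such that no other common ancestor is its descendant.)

Ancestors of c3: {c1, c3, c4, c5, c6, c7}.
Ancestors of c2: {c2, c4, c5}.
Common ancestors: {c4, c5}.
Among these, c4 is not an ancestor of any other common ancestor — it is the merge base.

c4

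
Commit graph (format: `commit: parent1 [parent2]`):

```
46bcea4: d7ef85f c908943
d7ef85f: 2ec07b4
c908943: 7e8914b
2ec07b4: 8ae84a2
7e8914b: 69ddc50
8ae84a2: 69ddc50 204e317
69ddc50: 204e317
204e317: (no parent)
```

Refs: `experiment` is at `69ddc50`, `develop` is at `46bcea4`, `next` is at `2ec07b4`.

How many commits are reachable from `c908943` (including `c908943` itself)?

4

Walking parent pointers from c908943: reachable set = {204e317, 69ddc50, 7e8914b, c908943}.
That is 4 commits.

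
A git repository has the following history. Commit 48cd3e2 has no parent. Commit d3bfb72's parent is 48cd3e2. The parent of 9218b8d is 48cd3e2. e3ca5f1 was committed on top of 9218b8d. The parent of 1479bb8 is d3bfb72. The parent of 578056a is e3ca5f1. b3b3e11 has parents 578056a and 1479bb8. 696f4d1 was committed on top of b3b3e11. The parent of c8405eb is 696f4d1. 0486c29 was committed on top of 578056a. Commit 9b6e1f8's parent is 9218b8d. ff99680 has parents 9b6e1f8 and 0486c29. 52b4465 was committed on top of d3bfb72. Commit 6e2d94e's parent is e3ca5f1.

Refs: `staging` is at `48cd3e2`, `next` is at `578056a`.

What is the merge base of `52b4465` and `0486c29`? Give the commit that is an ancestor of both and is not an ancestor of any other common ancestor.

Ancestors of 52b4465: {48cd3e2, 52b4465, d3bfb72}.
Ancestors of 0486c29: {0486c29, 48cd3e2, 578056a, 9218b8d, e3ca5f1}.
Common ancestors: {48cd3e2}.
The only common ancestor is 48cd3e2, so it is the merge base.

48cd3e2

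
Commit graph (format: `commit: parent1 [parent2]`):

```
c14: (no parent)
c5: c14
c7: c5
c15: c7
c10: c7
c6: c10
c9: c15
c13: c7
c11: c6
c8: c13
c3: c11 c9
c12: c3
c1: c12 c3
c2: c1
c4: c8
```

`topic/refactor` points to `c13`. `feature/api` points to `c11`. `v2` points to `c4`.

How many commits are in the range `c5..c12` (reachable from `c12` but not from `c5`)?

8

Reachable from c12: {c10, c11, c12, c14, c15, c3, c5, c6, c7, c9}.
Reachable from c5: {c14, c5}.
In c12's history but not c5's: {c10, c11, c12, c15, c3, c6, c7, c9} — 8 commits.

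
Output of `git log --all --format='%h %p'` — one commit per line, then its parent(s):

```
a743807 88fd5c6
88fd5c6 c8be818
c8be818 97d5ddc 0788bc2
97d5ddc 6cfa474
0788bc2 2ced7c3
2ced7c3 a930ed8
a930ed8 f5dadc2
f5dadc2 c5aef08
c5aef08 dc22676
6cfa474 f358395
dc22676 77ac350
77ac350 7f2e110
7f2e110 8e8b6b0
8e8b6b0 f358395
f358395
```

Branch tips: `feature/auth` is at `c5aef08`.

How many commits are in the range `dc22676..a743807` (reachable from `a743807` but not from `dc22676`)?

10

Reachable from a743807: {0788bc2, 2ced7c3, 6cfa474, 77ac350, 7f2e110, 88fd5c6, 8e8b6b0, 97d5ddc, a743807, a930ed8, c5aef08, c8be818, dc22676, f358395, f5dadc2}.
Reachable from dc22676: {77ac350, 7f2e110, 8e8b6b0, dc22676, f358395}.
In a743807's history but not dc22676's: {0788bc2, 2ced7c3, 6cfa474, 88fd5c6, 97d5ddc, a743807, a930ed8, c5aef08, c8be818, f5dadc2} — 10 commits.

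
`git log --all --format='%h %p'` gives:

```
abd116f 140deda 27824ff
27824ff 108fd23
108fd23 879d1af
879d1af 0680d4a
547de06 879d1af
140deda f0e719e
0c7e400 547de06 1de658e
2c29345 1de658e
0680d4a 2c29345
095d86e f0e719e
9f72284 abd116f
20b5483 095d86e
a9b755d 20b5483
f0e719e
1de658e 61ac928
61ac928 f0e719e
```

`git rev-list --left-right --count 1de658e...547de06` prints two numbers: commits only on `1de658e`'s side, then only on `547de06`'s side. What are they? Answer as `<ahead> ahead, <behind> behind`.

Reachable from 1de658e: {1de658e, 61ac928, f0e719e}.
Reachable from 547de06: {0680d4a, 1de658e, 2c29345, 547de06, 61ac928, 879d1af, f0e719e}.
Only in 1de658e's history (ahead): {} — 0.
Only in 547de06's history (behind): {0680d4a, 2c29345, 547de06, 879d1af} — 4.

0 ahead, 4 behind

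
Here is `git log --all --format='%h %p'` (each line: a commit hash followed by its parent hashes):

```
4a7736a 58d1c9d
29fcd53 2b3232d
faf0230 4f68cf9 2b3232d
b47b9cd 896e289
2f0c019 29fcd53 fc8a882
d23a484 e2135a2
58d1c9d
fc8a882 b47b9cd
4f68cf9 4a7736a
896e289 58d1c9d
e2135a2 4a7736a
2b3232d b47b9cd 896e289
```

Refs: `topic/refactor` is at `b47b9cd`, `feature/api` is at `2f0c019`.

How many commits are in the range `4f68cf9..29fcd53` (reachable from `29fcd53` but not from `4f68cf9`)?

4

Reachable from 29fcd53: {29fcd53, 2b3232d, 58d1c9d, 896e289, b47b9cd}.
Reachable from 4f68cf9: {4a7736a, 4f68cf9, 58d1c9d}.
In 29fcd53's history but not 4f68cf9's: {29fcd53, 2b3232d, 896e289, b47b9cd} — 4 commits.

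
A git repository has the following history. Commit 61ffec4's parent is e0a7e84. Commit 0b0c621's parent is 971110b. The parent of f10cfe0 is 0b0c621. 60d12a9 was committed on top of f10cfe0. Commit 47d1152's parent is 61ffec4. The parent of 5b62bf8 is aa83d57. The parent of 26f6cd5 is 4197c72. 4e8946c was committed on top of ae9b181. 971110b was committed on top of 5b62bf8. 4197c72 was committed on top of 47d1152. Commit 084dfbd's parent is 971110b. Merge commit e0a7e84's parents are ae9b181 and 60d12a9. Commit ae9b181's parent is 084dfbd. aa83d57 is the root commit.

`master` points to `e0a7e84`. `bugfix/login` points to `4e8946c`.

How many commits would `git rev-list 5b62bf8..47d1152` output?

Reachable from 47d1152: {084dfbd, 0b0c621, 47d1152, 5b62bf8, 60d12a9, 61ffec4, 971110b, aa83d57, ae9b181, e0a7e84, f10cfe0}.
Reachable from 5b62bf8: {5b62bf8, aa83d57}.
In 47d1152's history but not 5b62bf8's: {084dfbd, 0b0c621, 47d1152, 60d12a9, 61ffec4, 971110b, ae9b181, e0a7e84, f10cfe0} — 9 commits.

9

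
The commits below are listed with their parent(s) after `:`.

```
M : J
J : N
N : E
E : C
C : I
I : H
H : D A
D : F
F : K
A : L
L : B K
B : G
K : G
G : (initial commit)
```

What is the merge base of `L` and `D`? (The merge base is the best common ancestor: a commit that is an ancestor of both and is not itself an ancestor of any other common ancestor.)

K

Ancestors of L: {B, G, K, L}.
Ancestors of D: {D, F, G, K}.
Common ancestors: {G, K}.
Among these, K is not an ancestor of any other common ancestor — it is the merge base.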